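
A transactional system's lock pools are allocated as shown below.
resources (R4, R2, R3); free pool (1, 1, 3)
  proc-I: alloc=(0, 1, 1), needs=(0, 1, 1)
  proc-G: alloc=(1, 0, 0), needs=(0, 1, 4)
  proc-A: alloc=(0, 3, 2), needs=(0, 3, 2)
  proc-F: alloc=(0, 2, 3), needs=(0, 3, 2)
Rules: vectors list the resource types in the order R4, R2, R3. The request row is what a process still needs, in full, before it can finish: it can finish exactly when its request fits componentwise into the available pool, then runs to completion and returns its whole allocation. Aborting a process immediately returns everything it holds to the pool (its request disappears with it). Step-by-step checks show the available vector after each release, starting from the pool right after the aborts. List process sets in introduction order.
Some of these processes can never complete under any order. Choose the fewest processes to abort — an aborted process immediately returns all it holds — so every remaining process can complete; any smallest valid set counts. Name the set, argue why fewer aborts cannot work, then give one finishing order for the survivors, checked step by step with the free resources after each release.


Abort proc-A.
Key observation: no ordering could ever have run proc-F before the abort of proc-A; with (0, 3, 2) back in the pool it fits at step 2.
Why nothing smaller works: aborting no one leaves the state deadlocked as given.
The survivors complete as proc-I, proc-F, proc-G. Check, step by step (starting from the post-abort pool):
  pool = (1, 4, 5)
  proc-I: need (0, 1, 1) fits (1, 4, 5); releases (0, 1, 1), pool now (1, 5, 6)
  proc-F: need (0, 3, 2) fits (1, 5, 6); releases (0, 2, 3), pool now (1, 7, 9)
  proc-G: need (0, 1, 4) fits (1, 7, 9); releases (1, 0, 0), pool now (2, 7, 9)


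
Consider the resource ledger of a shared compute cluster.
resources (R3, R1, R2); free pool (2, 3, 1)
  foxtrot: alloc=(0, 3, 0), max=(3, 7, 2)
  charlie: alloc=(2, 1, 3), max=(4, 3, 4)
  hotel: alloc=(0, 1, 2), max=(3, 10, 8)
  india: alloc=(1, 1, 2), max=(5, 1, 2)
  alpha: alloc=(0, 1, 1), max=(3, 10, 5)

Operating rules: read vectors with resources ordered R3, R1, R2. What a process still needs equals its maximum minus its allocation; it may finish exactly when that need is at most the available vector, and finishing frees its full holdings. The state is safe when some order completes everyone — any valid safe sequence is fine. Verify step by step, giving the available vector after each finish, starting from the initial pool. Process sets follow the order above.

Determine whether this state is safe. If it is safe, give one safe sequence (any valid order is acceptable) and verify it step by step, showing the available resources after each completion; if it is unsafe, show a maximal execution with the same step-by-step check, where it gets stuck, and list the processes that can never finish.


UNSAFE.
Key observation: R1 is the bottleneck — with charlie, india, foxtrot done the pool holds (5, 8, 6), short of every remaining need.
The run charlie, india, foxtrot cannot be extended any further. Verifying each step:
  pool = (2, 3, 1)
  charlie needs (2, 2, 1) <= (2, 3, 1) -> finishes; pool += (2, 1, 3) = (4, 4, 4)
  india needs (4, 0, 0) <= (4, 4, 4) -> finishes; pool += (1, 1, 2) = (5, 5, 6)
  foxtrot needs (3, 4, 2) <= (5, 5, 6) -> finishes; pool += (0, 3, 0) = (5, 8, 6)
  blocked: hotel wants (3, 9, 6), pool (5, 8, 6) — not enough R1
  blocked: alpha wants (3, 9, 4), pool (5, 8, 6) — not enough R1
Processes that can never finish: hotel and alpha.


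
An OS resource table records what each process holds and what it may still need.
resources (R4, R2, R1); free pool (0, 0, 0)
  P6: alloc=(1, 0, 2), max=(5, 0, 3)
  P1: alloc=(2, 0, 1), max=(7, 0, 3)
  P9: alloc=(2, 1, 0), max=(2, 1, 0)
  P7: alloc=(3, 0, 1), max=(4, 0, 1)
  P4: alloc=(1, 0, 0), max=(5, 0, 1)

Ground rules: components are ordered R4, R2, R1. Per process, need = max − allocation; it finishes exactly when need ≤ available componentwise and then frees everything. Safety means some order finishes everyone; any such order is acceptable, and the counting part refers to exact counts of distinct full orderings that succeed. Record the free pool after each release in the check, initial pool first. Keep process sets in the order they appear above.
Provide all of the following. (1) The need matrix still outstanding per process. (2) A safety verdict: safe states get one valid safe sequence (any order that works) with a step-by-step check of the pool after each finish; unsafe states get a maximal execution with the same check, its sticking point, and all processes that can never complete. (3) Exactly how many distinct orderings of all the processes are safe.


(1) Remaining need (order R4, R2, R1):
  P6: (4, 0, 1)
  P1: (5, 0, 2)
  P9: (0, 0, 0)
  P7: (1, 0, 0)
  P4: (4, 0, 1)
(2) SAFE — a valid safe sequence is P9, P7, P4, P6, P1.
Key observation: P4 is the earliest step where a requested resource binds exactly: need (4, 0, 1), pool (5, 1, 1) at its turn.
Walking it through:
  pool = (0, 0, 0)
  P9: need (0, 0, 0) fits (0, 0, 0); releases (2, 1, 0), pool now (2, 1, 0)
  P7: need (1, 0, 0) fits (2, 1, 0); releases (3, 0, 1), pool now (5, 1, 1)
  P4: need (4, 0, 1) fits (5, 1, 1); releases (1, 0, 0), pool now (6, 1, 1)
  P6: need (4, 0, 1) fits (6, 1, 1); releases (1, 0, 2), pool now (7, 1, 3)
  P1: need (5, 0, 2) fits (7, 1, 3); releases (2, 0, 1), pool now (9, 1, 4)
(3) Exactly 3 of the possible complete orderings are safe sequences.


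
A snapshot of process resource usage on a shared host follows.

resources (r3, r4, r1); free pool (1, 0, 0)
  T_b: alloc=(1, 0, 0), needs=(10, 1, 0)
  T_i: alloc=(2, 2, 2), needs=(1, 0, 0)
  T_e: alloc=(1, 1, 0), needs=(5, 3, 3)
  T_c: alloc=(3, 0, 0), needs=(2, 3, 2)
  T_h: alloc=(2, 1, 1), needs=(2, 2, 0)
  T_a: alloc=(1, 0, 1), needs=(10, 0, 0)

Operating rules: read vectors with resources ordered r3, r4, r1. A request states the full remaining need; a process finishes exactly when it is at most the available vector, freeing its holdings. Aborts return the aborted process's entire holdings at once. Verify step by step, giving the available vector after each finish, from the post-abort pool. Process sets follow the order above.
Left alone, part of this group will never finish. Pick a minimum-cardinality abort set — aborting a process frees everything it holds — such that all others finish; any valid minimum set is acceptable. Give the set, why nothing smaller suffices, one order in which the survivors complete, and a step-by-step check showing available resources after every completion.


Abort T_a.
Key observation: the returned (1, 0, 1) from T_a is what brings T_b — unrunnable before, under any order — into play at step 5.
No smaller set exists: with zero aborts the deadlock remains.
Survivors finish in the order: T_i, T_h, T_e, T_c, T_b. Walking it through (pool after the aborts first):
  pool = (2, 0, 1)
  T_i needs (1, 0, 0) <= (2, 0, 1) -> finishes; pool += (2, 2, 2) = (4, 2, 3)
  T_h needs (2, 2, 0) <= (4, 2, 3) -> finishes; pool += (2, 1, 1) = (6, 3, 4)
  T_e needs (5, 3, 3) <= (6, 3, 4) -> finishes; pool += (1, 1, 0) = (7, 4, 4)
  T_c needs (2, 3, 2) <= (7, 4, 4) -> finishes; pool += (3, 0, 0) = (10, 4, 4)
  T_b needs (10, 1, 0) <= (10, 4, 4) -> finishes; pool += (1, 0, 0) = (11, 4, 4)


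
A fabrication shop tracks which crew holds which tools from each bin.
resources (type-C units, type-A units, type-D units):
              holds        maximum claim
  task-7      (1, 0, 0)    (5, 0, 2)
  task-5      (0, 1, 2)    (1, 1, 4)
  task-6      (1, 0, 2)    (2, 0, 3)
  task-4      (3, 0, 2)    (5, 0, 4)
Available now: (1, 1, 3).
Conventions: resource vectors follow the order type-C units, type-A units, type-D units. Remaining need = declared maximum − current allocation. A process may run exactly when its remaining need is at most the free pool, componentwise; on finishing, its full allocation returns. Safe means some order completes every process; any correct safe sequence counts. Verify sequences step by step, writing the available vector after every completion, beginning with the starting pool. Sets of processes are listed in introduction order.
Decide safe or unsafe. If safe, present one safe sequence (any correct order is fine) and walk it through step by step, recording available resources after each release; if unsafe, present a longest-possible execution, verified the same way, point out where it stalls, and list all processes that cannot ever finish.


SAFE — a valid safe sequence is task-6, task-4, task-7, task-5.
Key observation: reading the order forward, task-6 is the first process whose need (1, 0, 1) meets the free pool (1, 1, 3) exactly on a resource it requests.
Check, step by step:
  pool = (1, 1, 3)
  task-6: need (1, 0, 1) fits (1, 1, 3); releases (1, 0, 2), pool now (2, 1, 5)
  task-4: need (2, 0, 2) fits (2, 1, 5); releases (3, 0, 2), pool now (5, 1, 7)
  task-7: need (4, 0, 2) fits (5, 1, 7); releases (1, 0, 0), pool now (6, 1, 7)
  task-5: need (1, 0, 2) fits (6, 1, 7); releases (0, 1, 2), pool now (6, 2, 9)


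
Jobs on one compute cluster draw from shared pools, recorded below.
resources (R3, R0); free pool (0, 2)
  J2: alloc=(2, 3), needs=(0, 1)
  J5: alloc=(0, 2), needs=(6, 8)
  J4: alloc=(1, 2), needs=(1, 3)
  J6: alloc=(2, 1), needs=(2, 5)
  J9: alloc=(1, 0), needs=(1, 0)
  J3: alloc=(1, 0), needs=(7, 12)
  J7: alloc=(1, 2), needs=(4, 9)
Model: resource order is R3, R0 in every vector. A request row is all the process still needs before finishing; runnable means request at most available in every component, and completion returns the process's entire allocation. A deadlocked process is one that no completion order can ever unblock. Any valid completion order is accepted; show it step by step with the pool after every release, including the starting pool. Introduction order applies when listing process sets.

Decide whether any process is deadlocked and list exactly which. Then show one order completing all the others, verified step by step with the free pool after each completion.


Nothing here is deadlocked.
Key observation: J2 can run right away; the returned allocation unlocks the remaining processes in turn.
A valid finishing order for the others: J2, J9, J6, J4, J5, J7, J3. Walking it through:
  pool = (0, 2)
  run J2 (needs (0, 1), free (0, 2)); after release of (2, 3) the pool is (2, 5)
  run J9 (needs (1, 0), free (2, 5)); after release of (1, 0) the pool is (3, 5)
  run J6 (needs (2, 5), free (3, 5)); after release of (2, 1) the pool is (5, 6)
  run J4 (needs (1, 3), free (5, 6)); after release of (1, 2) the pool is (6, 8)
  run J5 (needs (6, 8), free (6, 8)); after release of (0, 2) the pool is (6, 10)
  run J7 (needs (4, 9), free (6, 10)); after release of (1, 2) the pool is (7, 12)
  run J3 (needs (7, 12), free (7, 12)); after release of (1, 0) the pool is (8, 12)


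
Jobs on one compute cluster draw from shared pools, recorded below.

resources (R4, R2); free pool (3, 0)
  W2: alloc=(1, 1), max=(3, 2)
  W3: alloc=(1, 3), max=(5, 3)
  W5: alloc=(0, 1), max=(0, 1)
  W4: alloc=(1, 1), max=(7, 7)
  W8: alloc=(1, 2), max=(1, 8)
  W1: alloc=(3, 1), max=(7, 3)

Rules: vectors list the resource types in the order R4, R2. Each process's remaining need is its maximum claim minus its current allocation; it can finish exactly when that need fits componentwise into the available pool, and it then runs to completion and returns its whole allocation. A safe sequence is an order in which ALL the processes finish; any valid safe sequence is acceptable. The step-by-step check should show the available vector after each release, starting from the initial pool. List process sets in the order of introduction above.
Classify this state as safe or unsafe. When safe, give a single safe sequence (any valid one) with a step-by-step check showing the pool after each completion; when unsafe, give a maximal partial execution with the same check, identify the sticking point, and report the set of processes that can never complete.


The state is SAFE; one workable sequence: W5, W2, W1, W3, W8, W4.
Key observation: reading the order forward, W2 is the first process whose need (2, 1) meets the free pool (3, 1) exactly on a resource it requests.
Verifying each step:
  pool = (3, 0)
  run W5 (needs (0, 0), free (3, 0)); after release of (0, 1) the pool is (3, 1)
  run W2 (needs (2, 1), free (3, 1)); after release of (1, 1) the pool is (4, 2)
  run W1 (needs (4, 2), free (4, 2)); after release of (3, 1) the pool is (7, 3)
  run W3 (needs (4, 0), free (7, 3)); after release of (1, 3) the pool is (8, 6)
  run W8 (needs (0, 6), free (8, 6)); after release of (1, 2) the pool is (9, 8)
  run W4 (needs (6, 6), free (9, 8)); after release of (1, 1) the pool is (10, 9)


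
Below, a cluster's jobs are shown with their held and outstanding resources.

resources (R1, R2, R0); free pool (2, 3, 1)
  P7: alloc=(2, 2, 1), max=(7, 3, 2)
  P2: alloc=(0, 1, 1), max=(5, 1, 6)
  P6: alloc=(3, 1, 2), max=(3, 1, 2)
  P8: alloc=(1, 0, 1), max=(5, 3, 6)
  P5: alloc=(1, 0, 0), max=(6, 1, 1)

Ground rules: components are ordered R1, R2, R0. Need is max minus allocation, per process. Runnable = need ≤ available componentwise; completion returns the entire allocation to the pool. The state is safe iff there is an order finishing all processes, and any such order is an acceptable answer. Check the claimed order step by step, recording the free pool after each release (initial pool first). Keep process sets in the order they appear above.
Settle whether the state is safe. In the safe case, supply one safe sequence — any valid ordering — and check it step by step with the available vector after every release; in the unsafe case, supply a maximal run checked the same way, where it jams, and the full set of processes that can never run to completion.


UNSAFE — no complete ordering exists.
Key observation: R0 is the bottleneck — with P6, P7, P5 done the pool holds (8, 6, 4), short of every remaining need.
Going as far as possible: P6, P7, P5; after that, nothing fits. Check, step by step:
  pool = (2, 3, 1)
  P6 needs (0, 0, 0) <= (2, 3, 1) -> finishes; pool += (3, 1, 2) = (5, 4, 3)
  P7 needs (5, 1, 1) <= (5, 4, 3) -> finishes; pool += (2, 2, 1) = (7, 6, 4)
  P5 needs (5, 1, 1) <= (7, 6, 4) -> finishes; pool += (1, 0, 0) = (8, 6, 4)
  P2 still needs (5, 0, 5) but only (8, 6, 4) is free — short on R0
  P8 still needs (4, 3, 5) but only (8, 6, 4) is free — short on R0
Processes that can never finish: P2 and P8.


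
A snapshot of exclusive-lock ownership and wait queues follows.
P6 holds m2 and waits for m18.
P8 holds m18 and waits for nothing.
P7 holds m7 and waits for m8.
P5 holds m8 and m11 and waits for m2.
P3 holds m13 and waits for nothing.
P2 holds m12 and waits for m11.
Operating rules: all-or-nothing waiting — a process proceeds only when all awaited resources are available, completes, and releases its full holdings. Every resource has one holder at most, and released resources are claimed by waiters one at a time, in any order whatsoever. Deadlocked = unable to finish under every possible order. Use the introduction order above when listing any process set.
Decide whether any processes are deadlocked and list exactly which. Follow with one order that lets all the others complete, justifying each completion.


The deadlocked set is empty.
Key observation: although several processes wait, no cycle exists — each chain bottoms out at a free runner.
A valid finishing order for the others: P8, P6, P5, P3, P2, P7.
Check, step by step:
  P8: no waits; runs immediately, freeing m18
  run P6 (all its waits — m18 — are resolved); releases m2
  run P5 (all its waits — m2 — are resolved); releases m8 and m11
  P3: no waits; runs immediately, freeing m13
  run P2 (all its waits — m11 — are resolved); releases m12
  run P7 (all its waits — m8 — are resolved); releases m7


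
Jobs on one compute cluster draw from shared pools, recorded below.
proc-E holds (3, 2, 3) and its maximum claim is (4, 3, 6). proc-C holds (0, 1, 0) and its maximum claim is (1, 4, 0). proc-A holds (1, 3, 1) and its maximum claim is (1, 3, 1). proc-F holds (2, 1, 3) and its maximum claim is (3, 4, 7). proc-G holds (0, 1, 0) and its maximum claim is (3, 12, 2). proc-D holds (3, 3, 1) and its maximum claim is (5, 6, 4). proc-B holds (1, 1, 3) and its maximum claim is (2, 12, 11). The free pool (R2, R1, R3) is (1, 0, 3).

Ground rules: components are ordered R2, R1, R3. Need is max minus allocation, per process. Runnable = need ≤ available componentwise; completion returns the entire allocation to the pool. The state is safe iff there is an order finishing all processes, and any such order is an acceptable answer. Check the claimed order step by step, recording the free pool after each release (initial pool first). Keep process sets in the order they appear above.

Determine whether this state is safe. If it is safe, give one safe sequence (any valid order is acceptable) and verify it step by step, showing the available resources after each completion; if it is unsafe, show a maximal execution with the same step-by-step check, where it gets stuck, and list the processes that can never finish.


UNSAFE — no complete ordering exists.
Key observation: even finishing proc-A, proc-F, proc-C, proc-E, proc-D leaves just (10, 10, 11) free — too little R1 for any of the remaining processes.
A maximal execution: proc-A, proc-F, proc-C, proc-E, proc-D — then nothing else fits. Walking it through:
  pool = (1, 0, 3)
  proc-A: need (0, 0, 0) fits (1, 0, 3); releases (1, 3, 1), pool now (2, 3, 4)
  proc-F: need (1, 3, 4) fits (2, 3, 4); releases (2, 1, 3), pool now (4, 4, 7)
  proc-C: need (1, 3, 0) fits (4, 4, 7); releases (0, 1, 0), pool now (4, 5, 7)
  proc-E: need (1, 1, 3) fits (4, 5, 7); releases (3, 2, 3), pool now (7, 7, 10)
  proc-D: need (2, 3, 3) fits (7, 7, 10); releases (3, 3, 1), pool now (10, 10, 11)
  blocked: proc-G wants (3, 11, 2), pool (10, 10, 11) — not enough R1
  blocked: proc-B wants (1, 11, 8), pool (10, 10, 11) — not enough R1
Never able to finish: proc-G and proc-B.


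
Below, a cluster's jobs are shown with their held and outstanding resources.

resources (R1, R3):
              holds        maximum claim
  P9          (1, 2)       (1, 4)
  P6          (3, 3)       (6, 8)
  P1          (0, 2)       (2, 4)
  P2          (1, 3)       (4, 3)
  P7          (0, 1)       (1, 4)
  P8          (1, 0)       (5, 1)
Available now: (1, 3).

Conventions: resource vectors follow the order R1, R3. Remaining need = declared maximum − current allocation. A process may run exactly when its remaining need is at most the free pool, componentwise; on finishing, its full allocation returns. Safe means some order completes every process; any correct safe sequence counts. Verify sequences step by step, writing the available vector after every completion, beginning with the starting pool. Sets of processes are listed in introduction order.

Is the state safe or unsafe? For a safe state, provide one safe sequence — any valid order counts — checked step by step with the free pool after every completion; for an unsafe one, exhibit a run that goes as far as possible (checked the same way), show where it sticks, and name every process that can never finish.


UNSAFE — no complete ordering exists.
Key observation: once P7, P9, P1 finish, the pool peaks at (2, 8) — and every remaining process still needs more R1 than that.
Going as far as possible: P7, P9, P1; after that, nothing fits. Walking it through:
  pool = (1, 3)
  P7: need (1, 3) fits (1, 3); releases (0, 1), pool now (1, 4)
  P9: need (0, 2) fits (1, 4); releases (1, 2), pool now (2, 6)
  P1: need (2, 2) fits (2, 6); releases (0, 2), pool now (2, 8)
  P6 still needs (3, 5) but only (2, 8) is free — short on R1
  P2 still needs (3, 0) but only (2, 8) is free — short on R1
  P8 still needs (4, 1) but only (2, 8) is free — short on R1
Processes that can never finish: P6, P2 and P8.


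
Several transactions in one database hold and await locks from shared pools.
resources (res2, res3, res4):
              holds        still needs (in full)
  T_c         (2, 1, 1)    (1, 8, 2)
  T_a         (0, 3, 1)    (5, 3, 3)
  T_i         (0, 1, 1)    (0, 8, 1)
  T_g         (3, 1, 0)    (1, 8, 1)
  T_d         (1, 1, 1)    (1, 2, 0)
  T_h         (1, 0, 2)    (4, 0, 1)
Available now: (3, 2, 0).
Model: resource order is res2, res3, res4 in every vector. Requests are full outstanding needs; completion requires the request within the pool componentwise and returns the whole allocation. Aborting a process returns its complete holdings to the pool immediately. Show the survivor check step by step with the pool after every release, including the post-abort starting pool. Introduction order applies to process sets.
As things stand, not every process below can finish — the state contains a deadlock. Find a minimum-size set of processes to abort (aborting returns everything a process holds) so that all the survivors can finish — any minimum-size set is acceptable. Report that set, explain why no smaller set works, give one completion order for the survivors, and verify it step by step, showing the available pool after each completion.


Minimum abort set: T_c and T_g.
Key observation: T_i was stuck for good until T_c and T_g gave back (5, 2, 1); in the order shown it finishes at step 4.
Minimality, checking each single-abort alternative: T_c alone leaves T_i blocked (short on res3); T_a alone leaves T_c blocked (short on res3); T_i alone leaves T_c blocked (short on res3); T_g alone leaves T_c blocked (short on res3); T_d alone leaves T_c blocked (short on res3); T_h alone leaves T_c blocked (short on res3).
Survivors finish in the order: T_d, T_h, T_a, T_i. Verifying each step (pool after the aborts first):
  pool = (8, 4, 1)
  run T_d (needs (1, 2, 0), free (8, 4, 1)); after release of (1, 1, 1) the pool is (9, 5, 2)
  run T_h (needs (4, 0, 1), free (9, 5, 2)); after release of (1, 0, 2) the pool is (10, 5, 4)
  run T_a (needs (5, 3, 3), free (10, 5, 4)); after release of (0, 3, 1) the pool is (10, 8, 5)
  run T_i (needs (0, 8, 1), free (10, 8, 5)); after release of (0, 1, 1) the pool is (10, 9, 6)


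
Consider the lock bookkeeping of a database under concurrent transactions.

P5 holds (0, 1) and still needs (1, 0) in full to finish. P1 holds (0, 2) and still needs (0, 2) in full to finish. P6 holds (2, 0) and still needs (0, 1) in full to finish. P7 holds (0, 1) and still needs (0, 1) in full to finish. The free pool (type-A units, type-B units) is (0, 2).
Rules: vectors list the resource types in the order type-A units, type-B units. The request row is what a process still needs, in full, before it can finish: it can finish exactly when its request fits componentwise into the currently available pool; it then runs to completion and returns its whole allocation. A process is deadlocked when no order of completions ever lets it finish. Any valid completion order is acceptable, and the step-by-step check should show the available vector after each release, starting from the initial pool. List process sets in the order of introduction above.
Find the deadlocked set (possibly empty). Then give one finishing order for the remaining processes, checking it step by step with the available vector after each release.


Nothing here is deadlocked.
Key observation: starting with P1, each completion frees enough for the next — no one is permanently blocked.
A valid finishing order for the others: P1, P6, P7, P5. Verifying each step:
  pool = (0, 2)
  run P1 (needs (0, 2), free (0, 2)); after release of (0, 2) the pool is (0, 4)
  run P6 (needs (0, 1), free (0, 4)); after release of (2, 0) the pool is (2, 4)
  run P7 (needs (0, 1), free (2, 4)); after release of (0, 1) the pool is (2, 5)
  run P5 (needs (1, 0), free (2, 5)); after release of (0, 1) the pool is (2, 6)


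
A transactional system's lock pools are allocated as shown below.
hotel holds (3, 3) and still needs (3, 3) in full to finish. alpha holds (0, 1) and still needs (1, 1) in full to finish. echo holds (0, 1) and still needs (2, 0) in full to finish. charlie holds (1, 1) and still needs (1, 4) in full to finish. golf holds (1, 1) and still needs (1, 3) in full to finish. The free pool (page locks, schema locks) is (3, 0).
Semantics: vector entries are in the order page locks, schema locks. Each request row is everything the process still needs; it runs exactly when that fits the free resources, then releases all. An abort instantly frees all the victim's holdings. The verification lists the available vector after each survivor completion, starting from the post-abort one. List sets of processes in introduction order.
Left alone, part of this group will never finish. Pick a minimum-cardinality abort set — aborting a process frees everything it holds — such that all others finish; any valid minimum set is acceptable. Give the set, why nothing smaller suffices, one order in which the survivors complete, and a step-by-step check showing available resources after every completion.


Minimum abort set: hotel.
Key observation: the deadlocked golf becomes finishable only because hotel released (3, 3); it completes at step 2 below.
Why nothing smaller works: aborting no one leaves the state deadlocked as given.
One survivor order: alpha, golf, charlie, echo. Walking it through (post-abort pool first):
  pool = (6, 3)
  run alpha (needs (1, 1), free (6, 3)); after release of (0, 1) the pool is (6, 4)
  run golf (needs (1, 3), free (6, 4)); after release of (1, 1) the pool is (7, 5)
  run charlie (needs (1, 4), free (7, 5)); after release of (1, 1) the pool is (8, 6)
  run echo (needs (2, 0), free (8, 6)); after release of (0, 1) the pool is (8, 7)


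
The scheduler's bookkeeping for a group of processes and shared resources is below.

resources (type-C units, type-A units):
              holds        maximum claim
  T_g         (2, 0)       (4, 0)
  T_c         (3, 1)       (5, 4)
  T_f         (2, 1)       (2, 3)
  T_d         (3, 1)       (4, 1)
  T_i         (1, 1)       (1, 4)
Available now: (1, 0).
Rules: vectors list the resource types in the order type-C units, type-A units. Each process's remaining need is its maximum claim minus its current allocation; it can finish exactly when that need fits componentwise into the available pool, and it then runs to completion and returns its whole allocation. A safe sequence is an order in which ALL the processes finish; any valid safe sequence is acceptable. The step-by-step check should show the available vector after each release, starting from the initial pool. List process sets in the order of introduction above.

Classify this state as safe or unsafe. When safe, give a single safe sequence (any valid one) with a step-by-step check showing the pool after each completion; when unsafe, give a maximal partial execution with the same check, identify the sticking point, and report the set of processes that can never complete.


The state is UNSAFE.
Key observation: the pool after T_d, T_g is (6, 1); every surviving request exceeds it in type-A units, so progress ends there.
The run T_d, T_g cannot be extended any further. Verifying each step:
  pool = (1, 0)
  T_d needs (1, 0) <= (1, 0) -> finishes; pool += (3, 1) = (4, 1)
  T_g needs (2, 0) <= (4, 1) -> finishes; pool += (2, 0) = (6, 1)
  T_c still needs (2, 3) but only (6, 1) is free — short on type-A units
  T_f still needs (0, 2) but only (6, 1) is free — short on type-A units
  T_i still needs (0, 3) but only (6, 1) is free — short on type-A units
Processes that can never finish: T_c, T_f and T_i.


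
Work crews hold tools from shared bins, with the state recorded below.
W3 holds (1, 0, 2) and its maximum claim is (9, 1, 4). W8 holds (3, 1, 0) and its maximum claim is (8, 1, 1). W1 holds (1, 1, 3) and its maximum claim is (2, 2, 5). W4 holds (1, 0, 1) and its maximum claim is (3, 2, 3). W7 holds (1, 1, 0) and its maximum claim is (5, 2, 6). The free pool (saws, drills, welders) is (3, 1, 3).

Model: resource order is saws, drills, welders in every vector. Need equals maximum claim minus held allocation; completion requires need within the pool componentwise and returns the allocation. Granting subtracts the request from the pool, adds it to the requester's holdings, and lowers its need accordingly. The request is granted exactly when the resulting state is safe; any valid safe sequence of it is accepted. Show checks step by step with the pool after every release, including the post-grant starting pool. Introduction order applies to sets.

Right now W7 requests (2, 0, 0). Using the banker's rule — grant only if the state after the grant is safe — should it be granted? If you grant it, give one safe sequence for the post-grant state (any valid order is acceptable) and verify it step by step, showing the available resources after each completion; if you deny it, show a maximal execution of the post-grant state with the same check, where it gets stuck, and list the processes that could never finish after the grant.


GRANT. The post-grant state is safe; one safe sequence: W1, W7, W4, W8, W3.
Key observation: the grant leaves (1, 1, 3) free — enough for W1, whose release restarts the cascade.
Check on the post-grant state, step by step:
  pool = (1, 1, 3)
  W1: need (1, 1, 2) fits (1, 1, 3); releases (1, 1, 3), pool now (2, 2, 6)
  W7: need (2, 1, 6) fits (2, 2, 6); releases (3, 1, 0), pool now (5, 3, 6)
  W4: need (2, 2, 2) fits (5, 3, 6); releases (1, 0, 1), pool now (6, 3, 7)
  W8: need (5, 0, 1) fits (6, 3, 7); releases (3, 1, 0), pool now (9, 4, 7)
  W3: need (8, 1, 2) fits (9, 4, 7); releases (1, 0, 2), pool now (10, 4, 9)


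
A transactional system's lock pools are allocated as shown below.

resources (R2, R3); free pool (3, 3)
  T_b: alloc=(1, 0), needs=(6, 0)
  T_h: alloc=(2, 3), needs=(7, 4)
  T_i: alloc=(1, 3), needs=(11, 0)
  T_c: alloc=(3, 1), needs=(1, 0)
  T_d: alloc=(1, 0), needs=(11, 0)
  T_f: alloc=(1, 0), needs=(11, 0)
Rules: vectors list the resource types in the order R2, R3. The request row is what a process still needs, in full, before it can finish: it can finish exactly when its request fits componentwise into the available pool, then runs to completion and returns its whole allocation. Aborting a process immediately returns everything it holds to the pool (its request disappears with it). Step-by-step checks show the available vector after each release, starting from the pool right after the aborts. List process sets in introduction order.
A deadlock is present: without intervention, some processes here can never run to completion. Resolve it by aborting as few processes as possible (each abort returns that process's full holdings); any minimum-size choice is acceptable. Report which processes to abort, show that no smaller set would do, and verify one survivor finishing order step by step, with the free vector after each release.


Minimum abort set: T_d and T_f.
Key observation: before aborting T_d and T_f, T_i was permanently blocked — no order could ever run it; afterwards it completes at step 4.
Minimality, checking each single-abort alternative: T_b alone leaves T_i blocked (short on R2); T_h alone leaves T_i blocked (short on R2); T_i alone leaves T_d blocked (short on R2); T_c alone leaves T_i blocked (short on R2); T_d alone leaves T_i blocked (short on R2); T_f alone leaves T_i blocked (short on R2).
One survivor order: T_c, T_h, T_b, T_i. Check, step by step (post-abort pool first):
  pool = (5, 3)
  T_c: need (1, 0) fits (5, 3); releases (3, 1), pool now (8, 4)
  T_h: need (7, 4) fits (8, 4); releases (2, 3), pool now (10, 7)
  T_b: need (6, 0) fits (10, 7); releases (1, 0), pool now (11, 7)
  T_i: need (11, 0) fits (11, 7); releases (1, 3), pool now (12, 10)


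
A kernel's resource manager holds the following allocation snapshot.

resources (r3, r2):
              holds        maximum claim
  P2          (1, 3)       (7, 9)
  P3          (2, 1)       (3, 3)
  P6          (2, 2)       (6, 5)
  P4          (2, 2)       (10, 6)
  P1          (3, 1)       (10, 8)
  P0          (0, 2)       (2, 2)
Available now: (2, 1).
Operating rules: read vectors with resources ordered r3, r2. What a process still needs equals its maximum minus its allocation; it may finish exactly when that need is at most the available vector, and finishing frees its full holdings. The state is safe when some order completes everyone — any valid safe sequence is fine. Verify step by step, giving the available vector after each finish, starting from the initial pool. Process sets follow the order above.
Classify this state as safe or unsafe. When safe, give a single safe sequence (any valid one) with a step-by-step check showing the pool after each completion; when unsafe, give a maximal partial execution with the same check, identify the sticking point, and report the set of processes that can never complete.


SAFE — a valid safe sequence is P0, P3, P6, P2, P1, P4.
Key observation: at P0 the run first touches a limit — (2, 0) against (2, 1), exact on a resource it actually requests.
Step-by-step check:
  pool = (2, 1)
  P0 needs (2, 0) <= (2, 1) -> finishes; pool += (0, 2) = (2, 3)
  P3 needs (1, 2) <= (2, 3) -> finishes; pool += (2, 1) = (4, 4)
  P6 needs (4, 3) <= (4, 4) -> finishes; pool += (2, 2) = (6, 6)
  P2 needs (6, 6) <= (6, 6) -> finishes; pool += (1, 3) = (7, 9)
  P1 needs (7, 7) <= (7, 9) -> finishes; pool += (3, 1) = (10, 10)
  P4 needs (8, 4) <= (10, 10) -> finishes; pool += (2, 2) = (12, 12)


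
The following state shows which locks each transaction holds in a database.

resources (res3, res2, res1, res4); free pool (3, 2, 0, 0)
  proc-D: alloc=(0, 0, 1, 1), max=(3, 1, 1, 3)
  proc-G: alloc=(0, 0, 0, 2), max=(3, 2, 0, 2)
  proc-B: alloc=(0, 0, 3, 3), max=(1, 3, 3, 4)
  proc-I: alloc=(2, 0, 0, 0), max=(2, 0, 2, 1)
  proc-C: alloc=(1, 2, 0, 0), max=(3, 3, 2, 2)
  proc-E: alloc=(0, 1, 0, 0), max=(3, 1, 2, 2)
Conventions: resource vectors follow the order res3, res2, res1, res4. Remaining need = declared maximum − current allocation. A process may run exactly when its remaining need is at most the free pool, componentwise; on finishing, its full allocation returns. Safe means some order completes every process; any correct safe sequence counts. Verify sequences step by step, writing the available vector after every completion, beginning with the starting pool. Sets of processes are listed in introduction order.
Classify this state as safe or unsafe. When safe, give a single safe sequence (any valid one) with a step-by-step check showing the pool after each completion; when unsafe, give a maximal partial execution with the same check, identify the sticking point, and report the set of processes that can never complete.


UNSAFE — no complete ordering exists.
Key observation: after proc-G, proc-D the pool peaks at (3, 2, 1, 3), and each blocked process is short somewhere: proc-B on res2; proc-I on res1; proc-C on res1; proc-E on res1.
Going as far as possible: proc-G, proc-D; after that, nothing fits. Verifying each step:
  pool = (3, 2, 0, 0)
  proc-G needs (3, 2, 0, 0) <= (3, 2, 0, 0) -> finishes; pool += (0, 0, 0, 2) = (3, 2, 0, 2)
  proc-D needs (3, 1, 0, 2) <= (3, 2, 0, 2) -> finishes; pool += (0, 0, 1, 1) = (3, 2, 1, 3)
  proc-B cannot run: need (1, 3, 0, 1) vs free (3, 2, 1, 3) (insufficient res2)
  proc-I cannot run: need (0, 0, 2, 1) vs free (3, 2, 1, 3) (insufficient res1)
  proc-C cannot run: need (2, 1, 2, 2) vs free (3, 2, 1, 3) (insufficient res1)
  proc-E cannot run: need (3, 0, 2, 2) vs free (3, 2, 1, 3) (insufficient res1)
Permanently blocked: proc-B, proc-I, proc-C and proc-E.


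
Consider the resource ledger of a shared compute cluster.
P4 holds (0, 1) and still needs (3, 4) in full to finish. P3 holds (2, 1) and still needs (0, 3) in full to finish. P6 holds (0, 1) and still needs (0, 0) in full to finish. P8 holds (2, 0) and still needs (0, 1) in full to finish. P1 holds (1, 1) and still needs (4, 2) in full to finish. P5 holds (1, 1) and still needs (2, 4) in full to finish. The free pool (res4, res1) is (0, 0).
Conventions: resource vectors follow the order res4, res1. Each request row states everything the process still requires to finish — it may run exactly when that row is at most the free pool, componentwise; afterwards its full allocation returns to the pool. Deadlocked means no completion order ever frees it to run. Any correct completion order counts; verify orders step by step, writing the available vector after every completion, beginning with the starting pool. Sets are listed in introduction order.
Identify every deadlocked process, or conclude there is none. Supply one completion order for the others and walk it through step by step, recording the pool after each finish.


Deadlocked set: P4, P3, P1 and P5.
Key observation: even finishing P6, P8 leaves just (2, 1) free — too little res1 for any of the remaining processes.
A valid finishing order for the others: P6, P8. Step-by-step check:
  pool = (0, 0)
  P6 needs (0, 0) <= (0, 0) -> finishes; pool += (0, 1) = (0, 1)
  P8 needs (0, 1) <= (0, 1) -> finishes; pool += (2, 0) = (2, 1)
The blocked processes can never fit:
  blocked: P4 wants (3, 4), pool (2, 1) — not enough res4 and res1
  blocked: P3 wants (0, 3), pool (2, 1) — not enough res1
  blocked: P1 wants (4, 2), pool (2, 1) — not enough res4 and res1
  blocked: P5 wants (2, 4), pool (2, 1) — not enough res1


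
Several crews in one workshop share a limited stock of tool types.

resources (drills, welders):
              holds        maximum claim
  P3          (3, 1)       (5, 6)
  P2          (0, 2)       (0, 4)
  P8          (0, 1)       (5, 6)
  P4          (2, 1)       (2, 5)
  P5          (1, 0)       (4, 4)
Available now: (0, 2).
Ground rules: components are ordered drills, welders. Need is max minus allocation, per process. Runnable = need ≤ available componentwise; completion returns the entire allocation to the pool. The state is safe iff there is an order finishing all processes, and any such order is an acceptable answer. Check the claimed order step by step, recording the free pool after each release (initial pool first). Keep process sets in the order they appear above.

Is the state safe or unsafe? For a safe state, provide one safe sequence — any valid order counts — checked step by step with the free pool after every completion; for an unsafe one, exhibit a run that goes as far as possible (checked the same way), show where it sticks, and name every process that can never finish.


The state is SAFE; one workable sequence: P2, P4, P3, P8, P5.
Key observation: reading the order forward, P2 is the first process whose need (0, 2) meets the free pool (0, 2) exactly on a resource it requests.
Verifying each step:
  pool = (0, 2)
  P2 needs (0, 2) <= (0, 2) -> finishes; pool += (0, 2) = (0, 4)
  P4 needs (0, 4) <= (0, 4) -> finishes; pool += (2, 1) = (2, 5)
  P3 needs (2, 5) <= (2, 5) -> finishes; pool += (3, 1) = (5, 6)
  P8 needs (5, 5) <= (5, 6) -> finishes; pool += (0, 1) = (5, 7)
  P5 needs (3, 4) <= (5, 7) -> finishes; pool += (1, 0) = (6, 7)


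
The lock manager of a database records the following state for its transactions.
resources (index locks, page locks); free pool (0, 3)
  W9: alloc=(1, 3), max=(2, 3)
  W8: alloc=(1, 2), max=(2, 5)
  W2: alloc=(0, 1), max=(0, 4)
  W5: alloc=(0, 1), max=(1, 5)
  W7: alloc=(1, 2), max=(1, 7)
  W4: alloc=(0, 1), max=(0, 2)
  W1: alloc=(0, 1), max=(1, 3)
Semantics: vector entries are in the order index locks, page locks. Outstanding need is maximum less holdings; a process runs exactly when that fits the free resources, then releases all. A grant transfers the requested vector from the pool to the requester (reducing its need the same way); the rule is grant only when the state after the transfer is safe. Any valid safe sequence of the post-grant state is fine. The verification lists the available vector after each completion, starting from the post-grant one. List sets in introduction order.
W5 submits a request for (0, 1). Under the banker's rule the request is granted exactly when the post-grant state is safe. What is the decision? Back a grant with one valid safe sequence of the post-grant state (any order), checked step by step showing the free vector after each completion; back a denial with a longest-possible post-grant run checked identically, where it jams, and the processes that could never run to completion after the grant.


DENY: after the grant no complete ordering would exist.
Key observation: after W4, W2 the pool peaks at (0, 4), and each blocked process is short somewhere: W9 on index locks; W8 on index locks; W5 on index locks; W7 on page locks; W1 on index locks.
Pretend the grant happened; the run W4, W2 goes as far as possible. Verifying each step:
  pool = (0, 2)
  W4: need (0, 1) fits (0, 2); releases (0, 1), pool now (0, 3)
  W2: need (0, 3) fits (0, 3); releases (0, 1), pool now (0, 4)
  W9 still needs (1, 0) but only (0, 4) is free — short on index locks
  W8 still needs (1, 3) but only (0, 4) is free — short on index locks
  W5 still needs (1, 3) but only (0, 4) is free — short on index locks
  W7 still needs (0, 5) but only (0, 4) is free — short on page locks
  W1 still needs (1, 2) but only (0, 4) is free — short on index locks
Had the request been granted, W9, W8, W5, W7 and W1 could never finish.
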